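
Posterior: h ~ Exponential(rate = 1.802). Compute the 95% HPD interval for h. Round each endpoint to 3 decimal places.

[0.000, 1.662]

The exponential density is strictly decreasing on [0, ∞), so the HPD interval is anchored at 0: [0, q] with P(h ≤ q) = 0.95.
q = −ln(1 − 0.95) / 1.802 = 2.9957 / 1.802 = 1.662.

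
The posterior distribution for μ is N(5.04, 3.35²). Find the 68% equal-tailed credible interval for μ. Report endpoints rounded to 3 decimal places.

[1.709, 8.371]

The posterior is symmetric, so the 68% equal-tailed interval is μ = 5.04 ± z·3.35 with z = 0.994.
Half-width: 0.994 × 3.35 = 3.331.
5.04 − 3.331 = 1.709; 5.04 + 3.331 = 8.371.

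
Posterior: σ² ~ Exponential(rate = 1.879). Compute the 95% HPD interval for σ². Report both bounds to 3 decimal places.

[0.000, 1.594]

The exponential density is strictly decreasing on [0, ∞), so the HPD interval is anchored at 0: [0, q] with P(σ² ≤ q) = 0.95.
q = −ln(1 − 0.95) / 1.879 = 2.9957 / 1.879 = 1.594.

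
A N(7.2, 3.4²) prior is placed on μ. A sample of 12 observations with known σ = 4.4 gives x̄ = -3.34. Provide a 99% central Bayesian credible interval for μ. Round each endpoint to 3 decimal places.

Posterior precision = 1/3.4² + 12/4.4² = 0.0865 + 0.6198 = 0.7063, so posterior SD = 1.1899.
Posterior mean = (7.2/3.4² + 12·-3.34/4.4²) / 0.7063 = -2.0492.
Interval: -2.0492 ± 2.576 × 1.1899 → [-5.114, 1.016].

[-5.114, 1.016]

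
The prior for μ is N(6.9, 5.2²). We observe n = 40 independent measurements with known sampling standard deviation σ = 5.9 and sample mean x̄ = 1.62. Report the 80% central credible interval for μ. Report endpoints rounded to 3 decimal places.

[0.608, 2.961]

Posterior precision = 1/5.2² + 40/5.9² = 0.0370 + 1.1491 = 1.1861, so posterior SD = 0.9182.
Posterior mean = (6.9/5.2² + 40·1.62/5.9²) / 1.1861 = 1.7846.
Interval: 1.7846 ± 1.282 × 0.9182 → [0.608, 2.961].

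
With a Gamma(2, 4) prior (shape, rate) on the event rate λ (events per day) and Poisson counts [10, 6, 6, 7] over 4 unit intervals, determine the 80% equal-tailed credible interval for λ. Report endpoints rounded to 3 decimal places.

Posterior: Gamma(2+29, 4+4) = Gamma(31, 8) (shape, rate).
Equal-tailed 80% interval: Gamma(31, 8) quantiles at 0.1 and 0.9.
Posterior mean ≈ 3.875, SD ≈ 0.696; a Normal approximation gives roughly [2.983, 4.767].
Exact: lower = 3.014; upper = 4.789.

[3.014, 4.789]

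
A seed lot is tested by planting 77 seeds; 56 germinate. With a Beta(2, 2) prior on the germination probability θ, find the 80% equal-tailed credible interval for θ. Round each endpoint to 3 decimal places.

Posterior: Beta(2+56, 2+21) = Beta(58, 23).
Equal-tailed 80% interval: the 0.1 and 0.9 quantiles of Beta(58, 23).
Posterior mean ≈ 0.716, SD ≈ 0.050; a Normal approximation gives roughly [0.652, 0.780].
Exact: F⁻¹(0.1) = 0.651; F⁻¹(0.9) = 0.779.

[0.651, 0.779]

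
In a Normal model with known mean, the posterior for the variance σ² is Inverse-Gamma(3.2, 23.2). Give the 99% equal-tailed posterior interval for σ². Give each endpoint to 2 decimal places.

[2.41, 58.32]

Inverse-Gamma(3.2, 23.2) quantiles: F⁻¹(0.005) and F⁻¹(0.995).
Equivalently, 1/σ² ~ Gamma(3.2, rate = 23.2); invert its 0.995 and 0.005 quantiles.
Posterior mean ≈ 10.55, SD ≈ 9.63; a Normal approximation gives roughly [-14.25, 35.34].
Exact: lower = 2.41; upper = 58.32.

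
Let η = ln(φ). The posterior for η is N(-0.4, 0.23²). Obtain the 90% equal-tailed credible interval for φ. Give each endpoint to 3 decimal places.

[0.459, 0.979]

On the log scale the 90% interval is -0.4 ± 1.645 × 0.23 = [-0.7783, -0.0217].
Exponentiate: [e^-0.7783, e^-0.0217] = [0.459, 0.979].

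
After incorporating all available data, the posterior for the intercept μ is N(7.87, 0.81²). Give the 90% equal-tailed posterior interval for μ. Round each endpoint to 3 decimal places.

[6.538, 9.202]

The posterior is symmetric, so the 90% equal-tailed interval is μ = 7.87 ± z·0.81 with z = 1.645.
Half-width: 1.645 × 0.81 = 1.332.
7.87 − 1.332 = 6.538; 7.87 + 1.332 = 9.202.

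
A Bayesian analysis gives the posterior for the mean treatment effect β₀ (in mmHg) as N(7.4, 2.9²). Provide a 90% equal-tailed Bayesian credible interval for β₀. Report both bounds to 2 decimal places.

[2.63, 12.17]

The posterior is symmetric, so the 90% equal-tailed interval is β₀ = 7.4 ± z·2.9 with z = 1.645.
Half-width: 1.645 × 2.9 = 4.77.
7.4 − 4.77 = 2.63; 7.4 + 4.77 = 12.17.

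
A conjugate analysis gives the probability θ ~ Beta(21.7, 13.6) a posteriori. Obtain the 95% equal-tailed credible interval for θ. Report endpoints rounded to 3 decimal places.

Posterior: Beta(21.7, 13.6).
Equal-tailed 95% interval: the 0.025 and 0.975 quantiles of Beta(21.7, 13.6).
Posterior mean ≈ 0.615, SD ≈ 0.081; a Normal approximation gives roughly [0.456, 0.773].
Exact: F⁻¹(0.025) = 0.451; F⁻¹(0.975) = 0.766.

[0.451, 0.766]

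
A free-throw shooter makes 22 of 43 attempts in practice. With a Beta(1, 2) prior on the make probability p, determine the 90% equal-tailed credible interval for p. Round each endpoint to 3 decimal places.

Posterior: Beta(1+22, 2+21) = Beta(23, 23).
Equal-tailed 90% interval: the 0.05 and 0.95 quantiles of Beta(23, 23).
Posterior mean ≈ 0.500, SD ≈ 0.073; a Normal approximation gives roughly [0.380, 0.620].
Exact: F⁻¹(0.05) = 0.380; F⁻¹(0.95) = 0.620.

[0.380, 0.620]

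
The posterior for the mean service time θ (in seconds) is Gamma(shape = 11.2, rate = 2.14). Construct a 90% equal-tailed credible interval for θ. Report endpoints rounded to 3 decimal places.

[2.953, 8.043]

Posterior: Gamma(shape 11.2, rate 2.14).
Equal-tailed 90% interval: Gamma(11.2, 2.14) quantiles at 0.05 and 0.95.
Posterior mean ≈ 5.234, SD ≈ 1.564; a Normal approximation gives roughly [2.661, 7.806].
Exact: lower = 2.953; upper = 8.043.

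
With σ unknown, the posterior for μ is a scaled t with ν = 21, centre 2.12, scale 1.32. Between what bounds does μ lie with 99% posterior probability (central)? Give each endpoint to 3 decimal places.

[-1.617, 5.857]

The t_21 distribution is symmetric; the 99% interval is 2.12 ± t·1.32 with t_{0.995,21} = 2.831.
Half-width: 2.831 × 1.32 = 3.737.
2.12 − 3.737 = -1.617; 2.12 + 3.737 = 5.857.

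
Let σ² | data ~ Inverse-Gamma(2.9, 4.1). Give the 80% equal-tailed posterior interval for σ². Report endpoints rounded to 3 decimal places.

[0.791, 3.938]

Inverse-Gamma(2.9, 4.1) quantiles: F⁻¹(0.1) and F⁻¹(0.9).
Equivalently, 1/σ² ~ Gamma(2.9, rate = 4.1); invert its 0.9 and 0.1 quantiles.
Posterior mean ≈ 2.158, SD ≈ 2.275; a Normal approximation gives roughly [-0.757, 5.073].
Exact: lower = 0.791; upper = 3.938.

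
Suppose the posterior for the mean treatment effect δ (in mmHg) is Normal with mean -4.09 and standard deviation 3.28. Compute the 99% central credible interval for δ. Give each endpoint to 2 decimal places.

[-12.54, 4.36]

The posterior is symmetric, so the 99% equal-tailed interval is δ = -4.09 ± z·3.28 with z = 2.576.
Half-width: 2.576 × 3.28 = 8.45.
-4.09 − 8.45 = -12.54; -4.09 + 8.45 = 4.36.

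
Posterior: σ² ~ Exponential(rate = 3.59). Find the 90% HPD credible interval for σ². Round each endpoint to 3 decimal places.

[0.000, 0.641]

The exponential density is strictly decreasing on [0, ∞), so the HPD interval is anchored at 0: [0, q] with P(σ² ≤ q) = 0.90.
q = −ln(1 − 0.90) / 3.59 = 2.3026 / 3.59 = 0.641.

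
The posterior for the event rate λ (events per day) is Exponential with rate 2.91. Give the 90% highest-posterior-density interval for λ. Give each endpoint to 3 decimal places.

The exponential density is strictly decreasing on [0, ∞), so the HPD interval is anchored at 0: [0, q] with P(λ ≤ q) = 0.90.
q = −ln(1 − 0.90) / 2.91 = 2.3026 / 2.91 = 0.791.

[0.000, 0.791]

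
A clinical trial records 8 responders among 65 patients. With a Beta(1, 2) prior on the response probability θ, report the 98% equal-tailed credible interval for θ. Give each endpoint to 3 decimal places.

Posterior: Beta(1+8, 2+57) = Beta(9, 59).
Equal-tailed 98% interval: the 0.01 and 0.99 quantiles of Beta(9, 59).
Posterior mean ≈ 0.132, SD ≈ 0.041; a Normal approximation gives roughly [0.037, 0.227].
Exact: F⁻¹(0.01) = 0.054; F⁻¹(0.99) = 0.242.

[0.054, 0.242]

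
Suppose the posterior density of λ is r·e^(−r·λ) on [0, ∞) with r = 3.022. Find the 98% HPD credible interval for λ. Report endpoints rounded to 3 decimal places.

[0.000, 1.295]

The exponential density is strictly decreasing on [0, ∞), so the HPD interval is anchored at 0: [0, q] with P(λ ≤ q) = 0.98.
q = −ln(1 − 0.98) / 3.022 = 3.9120 / 3.022 = 1.295.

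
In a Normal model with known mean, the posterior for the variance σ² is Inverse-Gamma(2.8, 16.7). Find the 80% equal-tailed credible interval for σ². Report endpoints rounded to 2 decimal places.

[3.31, 17.02]

Inverse-Gamma(2.8, 16.7) quantiles: F⁻¹(0.1) and F⁻¹(0.9).
Equivalently, 1/σ² ~ Gamma(2.8, rate = 16.7); invert its 0.9 and 0.1 quantiles.
Posterior mean ≈ 9.28, SD ≈ 10.37; a Normal approximation gives roughly [-4.02, 22.57].
Exact: lower = 3.31; upper = 17.02.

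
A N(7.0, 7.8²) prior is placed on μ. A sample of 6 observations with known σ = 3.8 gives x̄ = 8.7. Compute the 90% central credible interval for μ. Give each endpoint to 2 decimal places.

Posterior precision = 1/7.8² + 6/3.8² = 0.0164 + 0.4155 = 0.4319, so posterior SD = 1.5215.
Posterior mean = (7.0/7.8² + 6·8.7/3.8²) / 0.4319 = 8.6353.
Interval: 8.6353 ± 1.645 × 1.5215 → [6.13, 11.14].

[6.13, 11.14]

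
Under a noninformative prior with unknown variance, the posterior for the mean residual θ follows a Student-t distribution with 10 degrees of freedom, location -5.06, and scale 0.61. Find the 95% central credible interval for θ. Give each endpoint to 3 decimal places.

[-6.419, -3.701]

The t_10 distribution is symmetric; the 95% interval is -5.06 ± t·0.61 with t_{0.975,10} = 2.228.
Half-width: 2.228 × 0.61 = 1.359.
-5.06 − 1.359 = -6.419; -5.06 + 1.359 = -3.701.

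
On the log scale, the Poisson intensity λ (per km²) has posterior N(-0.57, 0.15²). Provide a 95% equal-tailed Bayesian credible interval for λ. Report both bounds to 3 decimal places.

On the log scale the 95% interval is -0.57 ± 1.960 × 0.15 = [-0.8640, -0.2760].
Exponentiate: [e^-0.8640, e^-0.2760] = [0.421, 0.759].

[0.421, 0.759]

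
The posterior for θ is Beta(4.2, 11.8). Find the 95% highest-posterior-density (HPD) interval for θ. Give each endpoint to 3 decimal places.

The posterior is unimodal and skewed, so the HPD interval has equal density at both endpoints and is the shortest 95% interval.
Solving f(0.070) = f(0.472) with F(0.472) − F(0.070) = 0.95 gives [0.070, 0.472].
For comparison, the equal-tailed interval is [0.086, 0.495]; the HPD is narrower and shifted toward the mode.

[0.070, 0.472]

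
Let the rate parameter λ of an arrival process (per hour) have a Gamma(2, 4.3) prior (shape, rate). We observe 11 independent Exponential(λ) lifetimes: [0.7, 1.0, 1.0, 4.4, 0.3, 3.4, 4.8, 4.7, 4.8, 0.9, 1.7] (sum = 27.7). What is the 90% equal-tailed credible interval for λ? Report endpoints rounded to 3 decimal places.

Posterior: Gamma(2+11, 4.3+27.7) = Gamma(13, 32.0) (shape, rate).
Equal-tailed 90% interval: Gamma(13, 32.0) quantiles at 0.05 and 0.95.
Posterior mean ≈ 0.406, SD ≈ 0.113; a Normal approximation gives roughly [0.221, 0.592].
Exact: lower = 0.240; upper = 0.608.

[0.240, 0.608]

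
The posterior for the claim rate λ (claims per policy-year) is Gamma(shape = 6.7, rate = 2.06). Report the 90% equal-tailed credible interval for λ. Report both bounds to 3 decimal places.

[1.496, 5.556]

Posterior: Gamma(shape 6.7, rate 2.06).
Equal-tailed 90% interval: Gamma(6.7, 2.06) quantiles at 0.05 and 0.95.
Posterior mean ≈ 3.252, SD ≈ 1.257; a Normal approximation gives roughly [1.186, 5.319].
Exact: lower = 1.496; upper = 5.556.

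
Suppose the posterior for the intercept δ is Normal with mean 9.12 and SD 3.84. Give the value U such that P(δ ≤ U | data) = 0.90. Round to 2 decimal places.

Need U with P(δ ≤ U) = 0.90: U = 9.12 + z_{0.1}·3.84.
z = 1.282; U = 9.12 + 1.282 × 3.84 = 14.04.

14.04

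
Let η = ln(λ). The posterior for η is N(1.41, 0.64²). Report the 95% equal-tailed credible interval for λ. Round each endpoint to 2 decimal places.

On the log scale the 95% interval is 1.41 ± 1.960 × 0.64 = [0.1556, 2.6644].
Exponentiate: [e^0.1556, e^2.6644] = [1.17, 14.36].

[1.17, 14.36]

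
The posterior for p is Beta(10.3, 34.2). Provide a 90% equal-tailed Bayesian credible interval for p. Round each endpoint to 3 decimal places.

[0.136, 0.341]

Posterior: Beta(10.3, 34.2).
Equal-tailed 90% interval: the 0.05 and 0.95 quantiles of Beta(10.3, 34.2).
Posterior mean ≈ 0.231, SD ≈ 0.063; a Normal approximation gives roughly [0.129, 0.334].
Exact: F⁻¹(0.05) = 0.136; F⁻¹(0.95) = 0.341.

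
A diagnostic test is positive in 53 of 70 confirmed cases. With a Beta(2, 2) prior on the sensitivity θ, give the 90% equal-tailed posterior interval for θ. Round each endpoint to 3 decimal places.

Posterior: Beta(2+53, 2+17) = Beta(55, 19).
Equal-tailed 90% interval: the 0.05 and 0.95 quantiles of Beta(55, 19).
Posterior mean ≈ 0.743, SD ≈ 0.050; a Normal approximation gives roughly [0.660, 0.826].
Exact: F⁻¹(0.05) = 0.657; F⁻¹(0.95) = 0.822.

[0.657, 0.822]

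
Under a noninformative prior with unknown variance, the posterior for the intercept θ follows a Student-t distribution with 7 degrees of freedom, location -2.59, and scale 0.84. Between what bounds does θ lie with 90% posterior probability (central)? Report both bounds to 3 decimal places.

[-4.181, -0.999]

The t_7 distribution is symmetric; the 90% interval is -2.59 ± t·0.84 with t_{0.95,7} = 1.895.
Half-width: 1.895 × 0.84 = 1.591.
-2.59 − 1.591 = -4.181; -2.59 + 1.591 = -0.999.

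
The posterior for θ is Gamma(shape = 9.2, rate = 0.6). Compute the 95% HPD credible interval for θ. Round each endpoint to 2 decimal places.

[6.26, 25.41]

The posterior is unimodal and skewed, so the HPD interval has equal density at both endpoints and is the shortest 95% interval.
Solving f(6.26) = f(25.41) with F(25.41) − F(6.26) = 0.95 gives [6.26, 25.41].
For comparison, the equal-tailed interval is [7.08, 26.71]; the HPD is narrower and shifted toward the mode.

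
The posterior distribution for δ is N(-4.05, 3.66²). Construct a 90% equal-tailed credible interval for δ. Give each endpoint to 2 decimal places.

The posterior is symmetric, so the 90% equal-tailed interval is δ = -4.05 ± z·3.66 with z = 1.645.
Half-width: 1.645 × 3.66 = 6.02.
-4.05 − 6.02 = -10.07; -4.05 + 6.02 = 1.97.

[-10.07, 1.97]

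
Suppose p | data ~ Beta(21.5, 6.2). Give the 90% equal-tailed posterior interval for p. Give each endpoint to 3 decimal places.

[0.637, 0.892]

Posterior: Beta(21.5, 6.2).
Equal-tailed 90% interval: the 0.05 and 0.95 quantiles of Beta(21.5, 6.2).
Posterior mean ≈ 0.776, SD ≈ 0.078; a Normal approximation gives roughly [0.648, 0.904].
Exact: F⁻¹(0.05) = 0.637; F⁻¹(0.95) = 0.892.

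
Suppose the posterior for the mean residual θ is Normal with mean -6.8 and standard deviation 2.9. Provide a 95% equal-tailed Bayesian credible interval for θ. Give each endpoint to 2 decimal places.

[-12.48, -1.12]

The posterior is symmetric, so the 95% equal-tailed interval is θ = -6.8 ± z·2.9 with z = 1.960.
Half-width: 1.960 × 2.9 = 5.68.
-6.8 − 5.68 = -12.48; -6.8 + 5.68 = -1.12.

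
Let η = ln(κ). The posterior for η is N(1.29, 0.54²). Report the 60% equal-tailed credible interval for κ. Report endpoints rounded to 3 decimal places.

[2.306, 5.723]

On the log scale the 60% interval is 1.29 ± 0.842 × 0.54 = [0.8355, 1.7445].
Exponentiate: [e^0.8355, e^1.7445] = [2.306, 5.723].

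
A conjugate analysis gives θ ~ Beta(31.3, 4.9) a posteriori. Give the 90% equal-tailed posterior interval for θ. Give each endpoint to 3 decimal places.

[0.762, 0.944]

Posterior: Beta(31.3, 4.9).
Equal-tailed 90% interval: the 0.05 and 0.95 quantiles of Beta(31.3, 4.9).
Posterior mean ≈ 0.865, SD ≈ 0.056; a Normal approximation gives roughly [0.772, 0.957].
Exact: F⁻¹(0.05) = 0.762; F⁻¹(0.95) = 0.944.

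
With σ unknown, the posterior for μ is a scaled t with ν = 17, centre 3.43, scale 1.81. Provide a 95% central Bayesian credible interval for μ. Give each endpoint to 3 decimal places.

The t_17 distribution is symmetric; the 95% interval is 3.43 ± t·1.81 with t_{0.975,17} = 2.110.
Half-width: 2.110 × 1.81 = 3.819.
3.43 − 3.819 = -0.389; 3.43 + 3.819 = 7.249.

[-0.389, 7.249]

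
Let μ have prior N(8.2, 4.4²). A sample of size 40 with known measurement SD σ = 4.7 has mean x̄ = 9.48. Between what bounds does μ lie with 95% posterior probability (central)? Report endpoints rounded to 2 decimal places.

[8.01, 10.88]

Posterior precision = 1/4.4² + 40/4.7² = 0.0517 + 1.8108 = 1.8624, so posterior SD = 0.7328.
Posterior mean = (8.2/4.4² + 40·9.48/4.7²) / 1.8624 = 9.4445.
Interval: 9.4445 ± 1.960 × 0.7328 → [8.01, 10.88].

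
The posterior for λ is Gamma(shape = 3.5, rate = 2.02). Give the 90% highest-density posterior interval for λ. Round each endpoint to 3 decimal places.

[0.335, 3.080]

The posterior is unimodal and skewed, so the HPD interval has equal density at both endpoints and is the shortest 90% interval.
Solving f(0.335) = f(3.080) with F(3.080) − F(0.335) = 0.90 gives [0.335, 3.080].
For comparison, the equal-tailed interval is [0.536, 3.482]; the HPD is narrower and shifted toward the mode.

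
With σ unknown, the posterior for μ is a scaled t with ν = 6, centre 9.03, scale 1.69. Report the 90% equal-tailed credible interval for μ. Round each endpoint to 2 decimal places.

[5.75, 12.31]

The t_6 distribution is symmetric; the 90% interval is 9.03 ± t·1.69 with t_{0.95,6} = 1.943.
Half-width: 1.943 × 1.69 = 3.28.
9.03 − 3.28 = 5.75; 9.03 + 3.28 = 12.31.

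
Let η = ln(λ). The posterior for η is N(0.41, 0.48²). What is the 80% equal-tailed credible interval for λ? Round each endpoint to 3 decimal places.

On the log scale the 80% interval is 0.41 ± 1.282 × 0.48 = [-0.2051, 1.0251].
Exponentiate: [e^-0.2051, e^1.0251] = [0.815, 2.787].

[0.815, 2.787]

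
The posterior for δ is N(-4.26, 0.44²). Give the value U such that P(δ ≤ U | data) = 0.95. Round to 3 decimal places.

Need U with P(δ ≤ U) = 0.95: U = -4.26 + z_{0.05}·0.44.
z = 1.645; U = -4.26 + 1.645 × 0.44 = -3.536.

-3.536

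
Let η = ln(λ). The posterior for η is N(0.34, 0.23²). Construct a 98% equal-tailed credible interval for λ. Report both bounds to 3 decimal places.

On the log scale the 98% interval is 0.34 ± 2.326 × 0.23 = [-0.1951, 0.8751].
Exponentiate: [e^-0.1951, e^0.8751] = [0.823, 2.399].

[0.823, 2.399]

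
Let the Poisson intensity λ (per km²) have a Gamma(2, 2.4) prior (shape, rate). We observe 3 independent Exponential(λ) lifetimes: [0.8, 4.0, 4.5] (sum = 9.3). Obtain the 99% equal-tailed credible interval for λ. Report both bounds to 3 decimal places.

[0.092, 1.076]

Posterior: Gamma(2+3, 2.4+9.3) = Gamma(5, 11.7) (shape, rate).
Equal-tailed 99% interval: Gamma(5, 11.7) quantiles at 0.005 and 0.995.
Posterior mean ≈ 0.427, SD ≈ 0.191; a Normal approximation gives roughly [-0.065, 0.920].
Exact: lower = 0.092; upper = 1.076.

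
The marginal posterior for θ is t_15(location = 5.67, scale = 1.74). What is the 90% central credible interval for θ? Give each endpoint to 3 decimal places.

The t_15 distribution is symmetric; the 90% interval is 5.67 ± t·1.74 with t_{0.95,15} = 1.753.
Half-width: 1.753 × 1.74 = 3.050.
5.67 − 3.050 = 2.620; 5.67 + 3.050 = 8.720.

[2.620, 8.720]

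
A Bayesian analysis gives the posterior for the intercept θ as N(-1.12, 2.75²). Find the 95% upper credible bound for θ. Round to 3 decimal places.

3.403

Need U with P(θ ≤ U) = 0.95: U = -1.12 + z_{0.05}·2.75.
z = 1.645; U = -1.12 + 1.645 × 2.75 = 3.403.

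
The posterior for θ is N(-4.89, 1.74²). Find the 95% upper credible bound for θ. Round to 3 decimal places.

Need U with P(θ ≤ U) = 0.95: U = -4.89 + z_{0.05}·1.74.
z = 1.645; U = -4.89 + 1.645 × 1.74 = -2.028.

-2.028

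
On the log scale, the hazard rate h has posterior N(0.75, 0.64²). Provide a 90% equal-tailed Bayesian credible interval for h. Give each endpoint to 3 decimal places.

On the log scale the 90% interval is 0.75 ± 1.645 × 0.64 = [-0.3027, 1.8027].
Exponentiate: [e^-0.3027, e^1.8027] = [0.739, 6.066].

[0.739, 6.066]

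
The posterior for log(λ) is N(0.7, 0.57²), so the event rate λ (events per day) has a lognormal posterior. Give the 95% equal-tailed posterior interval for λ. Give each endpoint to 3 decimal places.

On the log scale the 95% interval is 0.7 ± 1.960 × 0.57 = [-0.4172, 1.8172].
Exponentiate: [e^-0.4172, e^1.8172] = [0.659, 6.154].

[0.659, 6.154]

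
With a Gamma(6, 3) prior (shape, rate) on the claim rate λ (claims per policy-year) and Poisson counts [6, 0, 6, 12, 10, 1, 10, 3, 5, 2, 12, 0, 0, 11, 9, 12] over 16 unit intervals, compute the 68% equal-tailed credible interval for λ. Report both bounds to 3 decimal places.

[4.991, 6.062]

Posterior: Gamma(6+99, 3+16) = Gamma(105, 19) (shape, rate).
Equal-tailed 68% interval: Gamma(105, 19) quantiles at 0.16 and 0.84.
Posterior mean ≈ 5.526, SD ≈ 0.539; a Normal approximation gives roughly [4.990, 6.063].
Exact: lower = 4.991; upper = 6.062.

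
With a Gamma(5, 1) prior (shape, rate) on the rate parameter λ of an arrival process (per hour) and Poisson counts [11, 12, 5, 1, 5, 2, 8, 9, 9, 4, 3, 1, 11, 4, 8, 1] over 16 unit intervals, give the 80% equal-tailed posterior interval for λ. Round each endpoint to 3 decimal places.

Posterior: Gamma(5+94, 1+16) = Gamma(99, 17) (shape, rate).
Equal-tailed 80% interval: Gamma(99, 17) quantiles at 0.1 and 0.9.
Posterior mean ≈ 5.824, SD ≈ 0.585; a Normal approximation gives roughly [5.073, 6.574].
Exact: lower = 5.087; upper = 6.585.

[5.087, 6.585]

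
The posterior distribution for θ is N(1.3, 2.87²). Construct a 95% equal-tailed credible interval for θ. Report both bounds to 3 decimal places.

The posterior is symmetric, so the 95% equal-tailed interval is θ = 1.3 ± z·2.87 with z = 1.960.
Half-width: 1.960 × 2.87 = 5.625.
1.3 − 5.625 = -4.325; 1.3 + 5.625 = 6.925.

[-4.325, 6.925]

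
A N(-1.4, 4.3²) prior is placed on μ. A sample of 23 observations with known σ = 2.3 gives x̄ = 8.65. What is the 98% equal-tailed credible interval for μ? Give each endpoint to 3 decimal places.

[7.418, 9.635]

Posterior precision = 1/4.3² + 23/2.3² = 0.0541 + 4.3478 = 4.4019, so posterior SD = 0.4766.
Posterior mean = (-1.4/4.3² + 23·8.65/2.3²) / 4.4019 = 8.5265.
Interval: 8.5265 ± 2.326 × 0.4766 → [7.418, 9.635].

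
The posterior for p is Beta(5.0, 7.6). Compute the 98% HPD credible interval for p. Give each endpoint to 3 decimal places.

The posterior is unimodal and skewed, so the HPD interval has equal density at both endpoints and is the shortest 98% interval.
Solving f(0.117) = f(0.702) with F(0.702) − F(0.117) = 0.98 gives [0.117, 0.702].
For comparison, the equal-tailed interval is [0.126, 0.713]; the HPD is narrower and shifted toward the mode.

[0.117, 0.702]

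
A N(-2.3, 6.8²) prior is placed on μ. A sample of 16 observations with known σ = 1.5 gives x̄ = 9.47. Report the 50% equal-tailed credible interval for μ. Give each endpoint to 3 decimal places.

Posterior precision = 1/6.8² + 16/1.5² = 0.0216 + 7.1111 = 7.1327, so posterior SD = 0.3744.
Posterior mean = (-2.3/6.8² + 16·9.47/1.5²) / 7.1327 = 9.4343.
Interval: 9.4343 ± 0.674 × 0.3744 → [9.182, 9.687].

[9.182, 9.687]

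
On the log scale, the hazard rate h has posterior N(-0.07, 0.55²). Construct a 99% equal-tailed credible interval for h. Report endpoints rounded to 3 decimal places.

On the log scale the 99% interval is -0.07 ± 2.576 × 0.55 = [-1.4867, 1.3467].
Exponentiate: [e^-1.4867, e^1.3467] = [0.226, 3.845].

[0.226, 3.845]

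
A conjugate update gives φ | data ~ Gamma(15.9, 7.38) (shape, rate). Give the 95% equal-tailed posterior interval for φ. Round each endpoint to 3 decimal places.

[1.229, 3.335]

Posterior: Gamma(shape 15.9, rate 7.38).
Equal-tailed 95% interval: Gamma(15.9, 7.38) quantiles at 0.025 and 0.975.
Posterior mean ≈ 2.154, SD ≈ 0.540; a Normal approximation gives roughly [1.095, 3.213].
Exact: lower = 1.229; upper = 3.335.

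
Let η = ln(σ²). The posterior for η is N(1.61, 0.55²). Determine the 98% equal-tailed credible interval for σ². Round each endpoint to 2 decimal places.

On the log scale the 98% interval is 1.61 ± 2.326 × 0.55 = [0.3305, 2.8895].
Exponentiate: [e^0.3305, e^2.8895] = [1.39, 17.98].

[1.39, 17.98]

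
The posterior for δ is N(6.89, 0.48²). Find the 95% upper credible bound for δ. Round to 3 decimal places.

Need U with P(δ ≤ U) = 0.95: U = 6.89 + z_{0.05}·0.48.
z = 1.645; U = 6.89 + 1.645 × 0.48 = 7.680.

7.680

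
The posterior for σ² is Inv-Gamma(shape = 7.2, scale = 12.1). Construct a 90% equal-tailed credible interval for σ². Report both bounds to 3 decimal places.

Inverse-Gamma(7.2, 12.1) quantiles: F⁻¹(0.05) and F⁻¹(0.95).
Equivalently, 1/σ² ~ Gamma(7.2, rate = 12.1); invert its 0.95 and 0.05 quantiles.
Posterior mean ≈ 1.952, SD ≈ 0.856; a Normal approximation gives roughly [0.544, 3.359].
Exact: lower = 1.000; upper = 3.535.

[1.000, 3.535]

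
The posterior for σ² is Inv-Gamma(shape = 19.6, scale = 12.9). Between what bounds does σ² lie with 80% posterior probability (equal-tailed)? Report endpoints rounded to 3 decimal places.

[0.507, 0.910]

Inverse-Gamma(19.6, 12.9) quantiles: F⁻¹(0.1) and F⁻¹(0.9).
Equivalently, 1/σ² ~ Gamma(19.6, rate = 12.9); invert its 0.9 and 0.1 quantiles.
Posterior mean ≈ 0.694, SD ≈ 0.165; a Normal approximation gives roughly [0.482, 0.905].
Exact: lower = 0.507; upper = 0.910.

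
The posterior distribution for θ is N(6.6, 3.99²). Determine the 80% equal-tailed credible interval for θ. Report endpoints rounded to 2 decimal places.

[1.49, 11.71]

The posterior is symmetric, so the 80% equal-tailed interval is θ = 6.6 ± z·3.99 with z = 1.282.
Half-width: 1.282 × 3.99 = 5.11.
6.6 − 5.11 = 1.49; 6.6 + 5.11 = 11.71.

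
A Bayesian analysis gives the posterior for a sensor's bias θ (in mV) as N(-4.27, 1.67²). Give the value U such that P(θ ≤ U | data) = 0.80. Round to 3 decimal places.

-2.864

Need U with P(θ ≤ U) = 0.80: U = -4.27 + z_{0.2}·1.67.
z = 0.842; U = -4.27 + 0.842 × 1.67 = -2.864.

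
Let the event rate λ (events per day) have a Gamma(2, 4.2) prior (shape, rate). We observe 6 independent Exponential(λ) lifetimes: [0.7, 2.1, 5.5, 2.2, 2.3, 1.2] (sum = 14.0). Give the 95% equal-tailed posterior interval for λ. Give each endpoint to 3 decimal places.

[0.190, 0.792]

Posterior: Gamma(2+6, 4.2+14.0) = Gamma(8, 18.2) (shape, rate).
Equal-tailed 95% interval: Gamma(8, 18.2) quantiles at 0.025 and 0.975.
Posterior mean ≈ 0.440, SD ≈ 0.155; a Normal approximation gives roughly [0.135, 0.744].
Exact: lower = 0.190; upper = 0.792.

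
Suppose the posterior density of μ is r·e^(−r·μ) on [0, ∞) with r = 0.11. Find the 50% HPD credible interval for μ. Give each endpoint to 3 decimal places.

[0.000, 6.301]

The exponential density is strictly decreasing on [0, ∞), so the HPD interval is anchored at 0: [0, q] with P(μ ≤ q) = 0.50.
q = −ln(1 − 0.50) / 0.11 = 0.6931 / 0.11 = 6.301.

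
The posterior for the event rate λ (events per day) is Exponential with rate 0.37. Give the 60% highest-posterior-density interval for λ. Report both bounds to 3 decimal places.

The exponential density is strictly decreasing on [0, ∞), so the HPD interval is anchored at 0: [0, q] with P(λ ≤ q) = 0.60.
q = −ln(1 − 0.60) / 0.37 = 0.9163 / 0.37 = 2.476.

[0.000, 2.476]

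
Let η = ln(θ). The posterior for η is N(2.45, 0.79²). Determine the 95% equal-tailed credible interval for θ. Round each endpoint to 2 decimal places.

[2.46, 54.51]

On the log scale the 95% interval is 2.45 ± 1.960 × 0.79 = [0.9016, 3.9984].
Exponentiate: [e^0.9016, e^3.9984] = [2.46, 54.51].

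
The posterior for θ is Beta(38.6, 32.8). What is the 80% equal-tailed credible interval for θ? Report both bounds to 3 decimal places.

Posterior: Beta(38.6, 32.8).
Equal-tailed 80% interval: the 0.1 and 0.9 quantiles of Beta(38.6, 32.8).
Posterior mean ≈ 0.541, SD ≈ 0.059; a Normal approximation gives roughly [0.466, 0.616].
Exact: F⁻¹(0.1) = 0.465; F⁻¹(0.9) = 0.616.

[0.465, 0.616]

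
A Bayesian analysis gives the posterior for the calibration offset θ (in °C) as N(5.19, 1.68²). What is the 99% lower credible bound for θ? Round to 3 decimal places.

Need L with P(θ ≥ L) = 0.99: L = 5.19 − z_{0.01}·1.68.
z = 2.326; L = 5.19 − 2.326 × 1.68 = 1.282.

1.282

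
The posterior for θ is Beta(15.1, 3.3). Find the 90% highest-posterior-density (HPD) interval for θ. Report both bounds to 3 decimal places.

The posterior is unimodal and skewed, so the HPD interval has equal density at both endpoints and is the shortest 90% interval.
Solving f(0.689) = f(0.959) with F(0.959) − F(0.689) = 0.90 gives [0.689, 0.959].
For comparison, the equal-tailed interval is [0.659, 0.942]; the HPD is narrower and shifted toward the mode.

[0.689, 0.959]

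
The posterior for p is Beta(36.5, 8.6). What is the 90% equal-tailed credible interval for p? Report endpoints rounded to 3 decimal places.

Posterior: Beta(36.5, 8.6).
Equal-tailed 90% interval: the 0.05 and 0.95 quantiles of Beta(36.5, 8.6).
Posterior mean ≈ 0.809, SD ≈ 0.058; a Normal approximation gives roughly [0.714, 0.904].
Exact: F⁻¹(0.05) = 0.707; F⁻¹(0.95) = 0.896.

[0.707, 0.896]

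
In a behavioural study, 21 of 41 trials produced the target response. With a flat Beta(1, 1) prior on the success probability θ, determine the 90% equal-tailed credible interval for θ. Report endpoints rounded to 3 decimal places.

Posterior: Beta(1+21, 1+20) = Beta(22, 21).
Equal-tailed 90% interval: the 0.05 and 0.95 quantiles of Beta(22, 21).
Posterior mean ≈ 0.512, SD ≈ 0.075; a Normal approximation gives roughly [0.388, 0.636].
Exact: F⁻¹(0.05) = 0.387; F⁻¹(0.95) = 0.635.

[0.387, 0.635]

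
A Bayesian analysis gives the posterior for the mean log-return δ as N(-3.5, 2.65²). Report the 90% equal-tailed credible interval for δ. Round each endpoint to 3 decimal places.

[-7.859, 0.859]

The posterior is symmetric, so the 90% equal-tailed interval is δ = -3.5 ± z·2.65 with z = 1.645.
Half-width: 1.645 × 2.65 = 4.359.
-3.5 − 4.359 = -7.859; -3.5 + 4.359 = 0.859.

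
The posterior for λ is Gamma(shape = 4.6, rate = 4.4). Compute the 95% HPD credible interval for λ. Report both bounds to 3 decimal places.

The posterior is unimodal and skewed, so the HPD interval has equal density at both endpoints and is the shortest 95% interval.
Solving f(0.228) = f(2.010) with F(2.010) − F(0.228) = 0.95 gives [0.228, 2.010].
For comparison, the equal-tailed interval is [0.319, 2.195]; the HPD is narrower and shifted toward the mode.

[0.228, 2.010]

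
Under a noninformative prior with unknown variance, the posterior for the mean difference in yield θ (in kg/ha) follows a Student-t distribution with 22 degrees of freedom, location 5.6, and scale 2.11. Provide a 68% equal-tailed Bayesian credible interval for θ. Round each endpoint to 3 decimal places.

[3.453, 7.747]

The t_22 distribution is symmetric; the 68% interval is 5.6 ± t·2.11 with t_{0.84,22} = 1.017.
Half-width: 1.017 × 2.11 = 2.147.
5.6 − 2.147 = 3.453; 5.6 + 2.147 = 7.747.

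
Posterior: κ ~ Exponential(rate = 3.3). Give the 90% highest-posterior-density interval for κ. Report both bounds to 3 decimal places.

The exponential density is strictly decreasing on [0, ∞), so the HPD interval is anchored at 0: [0, q] with P(κ ≤ q) = 0.90.
q = −ln(1 − 0.90) / 3.3 = 2.3026 / 3.3 = 0.698.

[0.000, 0.698]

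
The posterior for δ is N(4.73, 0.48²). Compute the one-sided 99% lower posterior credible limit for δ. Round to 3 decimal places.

3.613

Need L with P(δ ≥ L) = 0.99: L = 4.73 − z_{0.01}·0.48.
z = 2.326; L = 4.73 − 2.326 × 0.48 = 3.613.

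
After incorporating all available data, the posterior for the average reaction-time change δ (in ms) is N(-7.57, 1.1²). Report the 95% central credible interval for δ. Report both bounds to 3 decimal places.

[-9.726, -5.414]

The posterior is symmetric, so the 95% equal-tailed interval is δ = -7.57 ± z·1.1 with z = 1.960.
Half-width: 1.960 × 1.1 = 2.156.
-7.57 − 2.156 = -9.726; -7.57 + 2.156 = -5.414.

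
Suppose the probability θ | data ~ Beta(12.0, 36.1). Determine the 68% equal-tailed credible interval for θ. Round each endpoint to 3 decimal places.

Posterior: Beta(12.0, 36.1).
Equal-tailed 68% interval: the 0.16 and 0.84 quantiles of Beta(12.0, 36.1).
Posterior mean ≈ 0.249, SD ≈ 0.062; a Normal approximation gives roughly [0.188, 0.311].
Exact: F⁻¹(0.16) = 0.188; F⁻¹(0.84) = 0.311.

[0.188, 0.311]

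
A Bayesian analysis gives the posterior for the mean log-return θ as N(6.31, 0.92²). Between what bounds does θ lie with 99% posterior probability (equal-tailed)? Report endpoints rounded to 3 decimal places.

[3.940, 8.680]

The posterior is symmetric, so the 99% equal-tailed interval is θ = 6.31 ± z·0.92 with z = 2.576.
Half-width: 2.576 × 0.92 = 2.370.
6.31 − 2.370 = 3.940; 6.31 + 2.370 = 8.680.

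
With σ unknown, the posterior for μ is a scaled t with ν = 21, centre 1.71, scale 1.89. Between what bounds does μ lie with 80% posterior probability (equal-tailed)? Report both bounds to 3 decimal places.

[-0.791, 4.211]

The t_21 distribution is symmetric; the 80% interval is 1.71 ± t·1.89 with t_{0.9,21} = 1.323.
Half-width: 1.323 × 1.89 = 2.501.
1.71 − 2.501 = -0.791; 1.71 + 2.501 = 4.211.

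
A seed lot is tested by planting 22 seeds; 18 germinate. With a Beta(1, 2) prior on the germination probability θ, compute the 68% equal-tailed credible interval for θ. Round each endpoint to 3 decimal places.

Posterior: Beta(1+18, 2+4) = Beta(19, 6).
Equal-tailed 68% interval: the 0.16 and 0.84 quantiles of Beta(19, 6).
Posterior mean ≈ 0.760, SD ≈ 0.084; a Normal approximation gives roughly [0.677, 0.843].
Exact: F⁻¹(0.16) = 0.676; F⁻¹(0.84) = 0.844.

[0.676, 0.844]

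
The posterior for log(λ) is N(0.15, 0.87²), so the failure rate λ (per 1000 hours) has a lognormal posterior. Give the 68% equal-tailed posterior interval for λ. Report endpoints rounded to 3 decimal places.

[0.489, 2.760]

On the log scale the 68% interval is 0.15 ± 0.994 × 0.87 = [-0.7152, 1.0152].
Exponentiate: [e^-0.7152, e^1.0152] = [0.489, 2.760].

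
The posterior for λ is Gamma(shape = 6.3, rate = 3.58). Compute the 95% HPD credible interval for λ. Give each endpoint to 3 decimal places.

[0.540, 3.153]

The posterior is unimodal and skewed, so the HPD interval has equal density at both endpoints and is the shortest 95% interval.
Solving f(0.540) = f(3.153) with F(3.153) − F(0.540) = 0.95 gives [0.540, 3.153].
For comparison, the equal-tailed interval is [0.665, 3.377]; the HPD is narrower and shifted toward the mode.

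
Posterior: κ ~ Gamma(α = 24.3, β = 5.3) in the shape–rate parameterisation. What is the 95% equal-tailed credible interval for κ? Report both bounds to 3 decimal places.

[2.947, 6.580]

Posterior: Gamma(shape 24.3, rate 5.3).
Equal-tailed 95% interval: Gamma(24.3, 5.3) quantiles at 0.025 and 0.975.
Posterior mean ≈ 4.585, SD ≈ 0.930; a Normal approximation gives roughly [2.762, 6.408].
Exact: lower = 2.947; upper = 6.580.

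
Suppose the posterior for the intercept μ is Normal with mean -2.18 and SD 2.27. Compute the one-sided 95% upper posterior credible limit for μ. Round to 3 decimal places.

1.554

Need U with P(μ ≤ U) = 0.95: U = -2.18 + z_{0.05}·2.27.
z = 1.645; U = -2.18 + 1.645 × 2.27 = 1.554.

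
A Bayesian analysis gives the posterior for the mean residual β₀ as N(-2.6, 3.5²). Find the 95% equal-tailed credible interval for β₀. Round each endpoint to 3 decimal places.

[-9.460, 4.260]

The posterior is symmetric, so the 95% equal-tailed interval is β₀ = -2.6 ± z·3.5 with z = 1.960.
Half-width: 1.960 × 3.5 = 6.860.
-2.6 − 6.860 = -9.460; -2.6 + 6.860 = 4.260.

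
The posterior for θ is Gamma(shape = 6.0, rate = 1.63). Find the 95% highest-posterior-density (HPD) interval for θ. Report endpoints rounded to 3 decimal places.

[1.079, 6.665]

The posterior is unimodal and skewed, so the HPD interval has equal density at both endpoints and is the shortest 95% interval.
Solving f(1.079) = f(6.665) with F(6.665) − F(1.079) = 0.95 gives [1.079, 6.665].
For comparison, the equal-tailed interval is [1.351, 7.158]; the HPD is narrower and shifted toward the mode.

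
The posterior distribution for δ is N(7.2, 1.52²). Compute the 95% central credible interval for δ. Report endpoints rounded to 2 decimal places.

[4.22, 10.18]

The posterior is symmetric, so the 95% equal-tailed interval is δ = 7.2 ± z·1.52 with z = 1.960.
Half-width: 1.960 × 1.52 = 2.98.
7.2 − 2.98 = 4.22; 7.2 + 2.98 = 10.18.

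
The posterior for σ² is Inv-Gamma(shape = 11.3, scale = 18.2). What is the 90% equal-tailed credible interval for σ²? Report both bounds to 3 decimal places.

[1.050, 2.846]

Inverse-Gamma(11.3, 18.2) quantiles: F⁻¹(0.05) and F⁻¹(0.95).
Equivalently, 1/σ² ~ Gamma(11.3, rate = 18.2); invert its 0.95 and 0.05 quantiles.
Posterior mean ≈ 1.767, SD ≈ 0.579; a Normal approximation gives roughly [0.814, 2.720].
Exact: lower = 1.050; upper = 2.846.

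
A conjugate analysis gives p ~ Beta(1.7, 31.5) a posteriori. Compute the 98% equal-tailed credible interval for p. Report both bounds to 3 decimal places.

Posterior: Beta(1.7, 31.5).
Equal-tailed 98% interval: the 0.01 and 0.99 quantiles of Beta(1.7, 31.5).
Posterior mean ≈ 0.051, SD ≈ 0.038; a Normal approximation gives roughly [-0.036, 0.139].
Exact: F⁻¹(0.01) = 0.003; F⁻¹(0.99) = 0.174.

[0.003, 0.174]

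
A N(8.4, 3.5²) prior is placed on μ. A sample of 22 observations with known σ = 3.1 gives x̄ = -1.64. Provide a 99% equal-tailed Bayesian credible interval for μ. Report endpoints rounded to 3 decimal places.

[-2.967, 0.379]

Posterior precision = 1/3.5² + 22/3.1² = 0.0816 + 2.2893 = 2.3709, so posterior SD = 0.6494.
Posterior mean = (8.4/3.5² + 22·-1.64/3.1²) / 2.3709 = -1.2943.
Interval: -1.2943 ± 2.576 × 0.6494 → [-2.967, 0.379].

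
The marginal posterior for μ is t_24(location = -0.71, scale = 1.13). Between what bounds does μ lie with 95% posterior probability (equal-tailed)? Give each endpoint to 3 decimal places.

The t_24 distribution is symmetric; the 95% interval is -0.71 ± t·1.13 with t_{0.975,24} = 2.064.
Half-width: 2.064 × 1.13 = 2.332.
-0.71 − 2.332 = -3.042; -0.71 + 2.332 = 1.622.

[-3.042, 1.622]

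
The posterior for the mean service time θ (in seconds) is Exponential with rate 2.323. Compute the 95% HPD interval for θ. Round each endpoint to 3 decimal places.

The exponential density is strictly decreasing on [0, ∞), so the HPD interval is anchored at 0: [0, q] with P(θ ≤ q) = 0.95.
q = −ln(1 − 0.95) / 2.323 = 2.9957 / 2.323 = 1.290.

[0.000, 1.290]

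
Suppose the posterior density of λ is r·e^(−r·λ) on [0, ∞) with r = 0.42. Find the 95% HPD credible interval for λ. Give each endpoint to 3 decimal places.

[0.000, 7.133]

The exponential density is strictly decreasing on [0, ∞), so the HPD interval is anchored at 0: [0, q] with P(λ ≤ q) = 0.95.
q = −ln(1 − 0.95) / 0.42 = 2.9957 / 0.42 = 7.133.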